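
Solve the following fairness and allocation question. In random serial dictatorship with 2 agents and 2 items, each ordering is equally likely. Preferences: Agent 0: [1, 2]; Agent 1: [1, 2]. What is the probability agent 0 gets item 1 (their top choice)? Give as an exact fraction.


Step 1: Agent 0 wants item 1
Step 2: There are 2 possible orderings of agents
Step 3: In 1 orderings, agent 0 gets item 1
Step 4: Probability = 1/2

1/2


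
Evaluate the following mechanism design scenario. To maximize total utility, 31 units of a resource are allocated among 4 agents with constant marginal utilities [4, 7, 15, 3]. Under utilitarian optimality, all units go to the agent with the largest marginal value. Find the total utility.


Step 1: The marginal utilities are [4, 7, 15, 3]
Step 2: The highest marginal utility is 15
Step 3: All 31 units go to that agent
Step 4: Total utility = 15 * 31 = 465

465


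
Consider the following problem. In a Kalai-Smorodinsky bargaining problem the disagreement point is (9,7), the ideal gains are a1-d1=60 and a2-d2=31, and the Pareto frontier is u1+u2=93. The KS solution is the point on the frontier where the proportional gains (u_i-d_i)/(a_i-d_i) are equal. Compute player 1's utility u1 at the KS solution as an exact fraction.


Step 1: At the KS point, (u1-d1)/r1 = (u2-d2)/r2 = t and u1+u2 = 93
Step 2: u1 = d1 + r1*t and u2 = d2 + r2*t, so (d1 + r1*t) + (d2 + r2*t) = 93
Step 3: t = (93 - 9 - 7)/(60 + 31) = 77/91 = 11/13
Step 4: u1 = d1 + r1*t = 9 + 60 * 11/13 = 777/13
Step 5: (Check: u2 = d2 + r2*t = 432/13; u1+u2 = 777/13 + 432/13 = 93, on the frontier.)

777/13


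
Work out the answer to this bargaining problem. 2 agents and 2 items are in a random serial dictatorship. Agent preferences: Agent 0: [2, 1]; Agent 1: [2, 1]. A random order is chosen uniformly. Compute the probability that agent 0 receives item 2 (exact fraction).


Step 1: Agent 0 wants item 2
Step 2: There are 2 possible orderings of agents
Step 3: In 1 orderings, agent 0 gets item 2
Step 4: Probability = 1/2

1/2


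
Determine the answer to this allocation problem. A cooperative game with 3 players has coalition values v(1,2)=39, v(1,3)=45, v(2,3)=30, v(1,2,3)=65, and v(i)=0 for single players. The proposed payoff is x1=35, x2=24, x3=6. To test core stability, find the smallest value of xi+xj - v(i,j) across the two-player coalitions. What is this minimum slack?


Step 1: Slack for coalition (1,2): x1+x2 - v12 = 59 - 39 = 20
Step 2: Slack for coalition (1,3): x1+x3 - v13 = 41 - 45 = -4
Step 3: Slack for coalition (2,3): x2+x3 - v23 = 30 - 30 = 0
Step 4: Minimum slack = min(20, -4, 0) = -4, attained by (1,3); coalition (1,3) can block (slack < 0), so the allocation is not in the core

-4


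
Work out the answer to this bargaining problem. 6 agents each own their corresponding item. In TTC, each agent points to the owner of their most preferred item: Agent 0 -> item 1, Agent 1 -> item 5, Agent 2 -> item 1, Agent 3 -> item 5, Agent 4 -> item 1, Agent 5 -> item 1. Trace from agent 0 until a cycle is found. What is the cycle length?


Step 1: Trace the pointer graph from agent 0: 0 -> 1 -> 5 -> 1
Step 2: A cycle is detected when we revisit agent 1
Step 3: The cycle is: 1 -> 5 -> 1
Step 4: Cycle length = 2

2


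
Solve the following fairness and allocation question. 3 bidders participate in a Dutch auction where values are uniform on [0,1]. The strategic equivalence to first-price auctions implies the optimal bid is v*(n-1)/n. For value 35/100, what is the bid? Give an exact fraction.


Step 1: Dutch auctions are strategically equivalent to first-price auctions
Step 2: The equilibrium bid is b(v) = v*(n-1)/n
Step 3: b = 7/20 * 2/3
Step 4: b = 7/30

7/30


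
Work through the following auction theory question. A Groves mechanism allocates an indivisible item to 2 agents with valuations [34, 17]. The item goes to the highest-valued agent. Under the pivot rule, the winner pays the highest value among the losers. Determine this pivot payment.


Step 1: The efficient winner is agent 0 with value 34
Step 2: Other agents' values: [17]
Step 3: Pivot payment = max(others) = 17
Step 4: The winner pays 17

17


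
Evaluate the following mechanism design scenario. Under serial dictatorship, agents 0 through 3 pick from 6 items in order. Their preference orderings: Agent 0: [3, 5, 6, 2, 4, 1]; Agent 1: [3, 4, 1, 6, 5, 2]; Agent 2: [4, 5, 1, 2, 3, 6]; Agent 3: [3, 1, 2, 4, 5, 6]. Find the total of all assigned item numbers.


Step 1: Agent 0 picks item 3
Step 2: Agent 1 picks item 4
Step 3: Agent 2 picks item 5
Step 4: Agent 3 picks item 1
Step 5: Sum = 3 + 4 + 5 + 1 = 13

13


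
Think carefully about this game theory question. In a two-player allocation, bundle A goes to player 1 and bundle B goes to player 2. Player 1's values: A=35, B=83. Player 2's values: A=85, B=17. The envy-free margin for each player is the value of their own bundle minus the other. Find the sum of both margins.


Step 1: Player 1's margin = v1(A) - v1(B) = 35 - 83 = -48
Step 2: Player 2's margin = v2(B) - v2(A) = 17 - 85 = -68
Step 3: Total margin = -48 + -68 = -116

-116


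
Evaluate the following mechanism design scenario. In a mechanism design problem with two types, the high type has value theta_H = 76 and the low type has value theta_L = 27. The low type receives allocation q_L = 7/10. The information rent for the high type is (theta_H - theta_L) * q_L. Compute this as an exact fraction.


Step 1: theta_H - theta_L = 76 - 27 = 49
Step 2: Information rent = (theta_H - theta_L) * q_L
Step 3: = 49 * 7/10
Step 4: = 343/10

343/10


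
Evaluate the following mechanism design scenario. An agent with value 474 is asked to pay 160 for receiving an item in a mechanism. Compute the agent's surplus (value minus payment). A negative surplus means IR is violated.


Step 1: Surplus = value - payment = 474 - 160 = 314
Step 2: IR is satisfied (surplus >= 0)

314


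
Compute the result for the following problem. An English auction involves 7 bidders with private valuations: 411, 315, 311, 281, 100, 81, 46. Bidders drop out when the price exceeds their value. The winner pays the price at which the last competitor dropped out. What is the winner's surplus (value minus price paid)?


Step 1: Identify the highest value: 411
Step 2: Identify the second-highest value: 315
Step 3: The final price = second-highest value = 315
Step 4: Surplus = 411 - 315 = 96

96


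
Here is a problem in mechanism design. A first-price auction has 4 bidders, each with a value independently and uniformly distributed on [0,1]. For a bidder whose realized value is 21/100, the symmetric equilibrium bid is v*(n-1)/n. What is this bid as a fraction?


Step 1: The symmetric BNE bidding function is b(v) = v * (n-1) / n
Step 2: Substitute v = 21/100 and n = 4
Step 3: b = 21/100 * 3/4
Step 4: b = 63/400

63/400


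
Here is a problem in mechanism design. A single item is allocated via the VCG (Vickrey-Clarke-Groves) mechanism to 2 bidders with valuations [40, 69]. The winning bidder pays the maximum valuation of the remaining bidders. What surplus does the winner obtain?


Step 1: The winner is the agent with the highest value: agent 1 with value 69
Step 2: Values of other agents: [40]
Step 3: VCG payment = max of others' values = 40
Step 4: Surplus = 69 - 40 = 29

29


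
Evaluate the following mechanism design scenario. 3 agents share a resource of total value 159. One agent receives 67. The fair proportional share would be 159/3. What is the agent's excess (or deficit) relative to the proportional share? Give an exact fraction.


Step 1: Proportional share = 159/3 = 53
Step 2: Agent's actual allocation = 67
Step 3: Excess = 67 - 53 = 14

14


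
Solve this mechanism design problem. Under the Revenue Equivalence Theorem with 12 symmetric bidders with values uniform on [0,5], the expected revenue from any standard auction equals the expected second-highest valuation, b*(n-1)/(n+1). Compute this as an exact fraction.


Step 1: By Revenue Equivalence, expected revenue = b*(n-1)/(n+1)
Step 2: Substituting n = 12, b = 5
Step 3: Revenue = 5*(12-1)/(12+1) = 5*11/13
Step 4: Revenue = 55/13

55/13


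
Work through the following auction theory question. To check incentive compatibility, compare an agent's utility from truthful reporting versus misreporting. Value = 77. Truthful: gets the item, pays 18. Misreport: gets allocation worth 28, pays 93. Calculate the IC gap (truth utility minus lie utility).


Step 1: U(truth) = value - payment = 77 - 18 = 59
Step 2: U(lie) = allocation - payment = 28 - 93 = -65
Step 3: IC gap = 59 - (-65) = 124

124


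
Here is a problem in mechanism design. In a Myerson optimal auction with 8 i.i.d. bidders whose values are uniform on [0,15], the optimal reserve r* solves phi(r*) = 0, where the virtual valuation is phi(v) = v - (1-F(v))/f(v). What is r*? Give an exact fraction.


Step 1: For U[0,15], F(v) = v/15 and f(v) = 1/15
Step 2: phi(v) = v - (1 - v/15)/(1/15) = v - (15 - v) = 2v - 15
Step 3: Set phi(r*) = 0: 2r* - 15 = 0
Step 4: r* = 15/2 (the number of bidders n = 8 does not enter)

15/2


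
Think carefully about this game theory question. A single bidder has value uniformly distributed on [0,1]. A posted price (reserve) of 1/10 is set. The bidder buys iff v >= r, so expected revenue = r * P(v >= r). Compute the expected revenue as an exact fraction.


Step 1: Posted price r = 1/10, value support [0,1]
Step 2: P(v >= r) = (1 - 1/10)/1 = 9/10
Step 3: Expected revenue = r * P(v >= r) = 1/10 * 9/10
Step 4: Revenue = 9/100

9/100


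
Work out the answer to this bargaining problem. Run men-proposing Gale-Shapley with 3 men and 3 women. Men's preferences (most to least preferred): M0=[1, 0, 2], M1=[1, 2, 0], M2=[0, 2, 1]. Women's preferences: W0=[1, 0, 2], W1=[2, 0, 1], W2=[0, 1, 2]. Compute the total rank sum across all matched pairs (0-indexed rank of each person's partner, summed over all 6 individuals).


Step 1: Run Gale-Shapley (men propose, women hold best offer):
  M0 proposes to W1; she accepts
  M1 proposes to W1; rejected
  M1 proposes to W2; she accepts
  M2 proposes to W0; she accepts
Step 2: Final matching: W0-M2, W1-M0, W2-M1
Step 3: 0-indexed ranks (man's rank of his match, then woman's): 0 + 2 + 0 + 1 + 1 + 1
Step 4: Total rank sum = 5

5


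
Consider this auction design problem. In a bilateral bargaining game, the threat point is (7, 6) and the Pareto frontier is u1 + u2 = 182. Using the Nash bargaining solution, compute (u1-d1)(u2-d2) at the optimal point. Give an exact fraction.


Step 1: The Nash solution splits surplus symmetrically above the disagreement point
Step 2: u1 = (total + d1 - d2)/2 = (182 + 7 - 6)/2 = 183/2
Step 3: u2 = (total - d1 + d2)/2 = (182 - 7 + 6)/2 = 181/2
Step 4: Nash product = (183/2 - 7) * (181/2 - 6)
Step 5: = 169/2 * 169/2 = 28561/4

28561/4


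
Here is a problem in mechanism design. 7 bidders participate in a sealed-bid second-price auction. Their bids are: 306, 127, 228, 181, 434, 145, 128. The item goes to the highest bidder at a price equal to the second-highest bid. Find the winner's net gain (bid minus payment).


Step 1: Sort bids in descending order: 434, 306, 228, 181, 145, 128, 127
Step 2: The winning bid is the highest: 434
Step 3: The payment equals the second-highest bid: 306
Step 4: Surplus = winner's bid - payment = 434 - 306 = 128

128


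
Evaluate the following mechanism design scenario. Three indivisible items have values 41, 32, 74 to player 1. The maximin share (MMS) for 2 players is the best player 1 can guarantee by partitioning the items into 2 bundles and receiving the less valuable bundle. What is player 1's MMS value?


Step 1: Item values = 41, 32, 74
Step 2: Enumerate all 2-bundle partitions and take the smaller bundle:
  Partition 1: {41} vs {32,74} -> bundles 41, 106; min = 41
  Partition 2: {32} vs {41,74} -> bundles 32, 115; min = 32
  Partition 3: {74} vs {41,32} -> bundles 74, 73; min = 73
Step 3: MMS = max(41, 32, 73) = 73

73


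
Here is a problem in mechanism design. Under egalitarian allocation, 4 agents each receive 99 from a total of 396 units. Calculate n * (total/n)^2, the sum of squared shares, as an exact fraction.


Step 1: Each agent's share = 396/4 = 99
Step 2: Square of each share = (99)^2 = 9801
Step 3: Sum of squares = 4 * 9801 = 39204

39204


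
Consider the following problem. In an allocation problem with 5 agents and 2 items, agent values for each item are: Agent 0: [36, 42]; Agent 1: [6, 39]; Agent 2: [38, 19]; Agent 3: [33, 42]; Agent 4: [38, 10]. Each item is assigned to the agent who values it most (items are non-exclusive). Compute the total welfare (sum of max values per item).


Step 1: For each item, find the maximum value among all agents.
Step 2: Item 0 -> Agent 2 (value 38)
Step 3: Item 1 -> Agent 0 (value 42)
Step 4: Total welfare = 38 + 42 = 80

80


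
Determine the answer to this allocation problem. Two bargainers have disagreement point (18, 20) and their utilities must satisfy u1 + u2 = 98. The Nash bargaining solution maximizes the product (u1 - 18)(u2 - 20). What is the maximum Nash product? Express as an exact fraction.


Step 1: The Nash solution splits surplus symmetrically above the disagreement point
Step 2: u1 = (total + d1 - d2)/2 = (98 + 18 - 20)/2 = 48
Step 3: u2 = (total - d1 + d2)/2 = (98 - 18 + 20)/2 = 50
Step 4: Nash product = (48 - 18) * (50 - 20)
Step 5: = 30 * 30 = 900

900


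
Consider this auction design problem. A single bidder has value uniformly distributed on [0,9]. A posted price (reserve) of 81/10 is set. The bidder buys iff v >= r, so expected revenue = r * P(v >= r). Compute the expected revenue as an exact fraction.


Step 1: Posted price r = 81/10, value support [0,9]
Step 2: P(v >= r) = (9 - 81/10)/9 = 1/10
Step 3: Expected revenue = r * P(v >= r) = 81/10 * 1/10
Step 4: Revenue = 81/100

81/100


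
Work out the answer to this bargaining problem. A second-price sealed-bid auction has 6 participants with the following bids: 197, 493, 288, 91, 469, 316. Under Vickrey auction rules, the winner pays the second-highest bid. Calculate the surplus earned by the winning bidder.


Step 1: Sort bids in descending order: 493, 469, 316, 288, 197, 91
Step 2: The winning bid is the highest: 493
Step 3: The payment equals the second-highest bid: 469
Step 4: Surplus = winner's bid - payment = 493 - 469 = 24

24


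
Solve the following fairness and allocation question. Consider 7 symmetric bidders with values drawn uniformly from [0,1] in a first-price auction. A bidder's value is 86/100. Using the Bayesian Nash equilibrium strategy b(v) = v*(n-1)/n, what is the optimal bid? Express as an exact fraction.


Step 1: The symmetric BNE bidding function is b(v) = v * (n-1) / n
Step 2: Substitute v = 43/50 and n = 7
Step 3: b = 43/50 * 6/7
Step 4: b = 129/175

129/175


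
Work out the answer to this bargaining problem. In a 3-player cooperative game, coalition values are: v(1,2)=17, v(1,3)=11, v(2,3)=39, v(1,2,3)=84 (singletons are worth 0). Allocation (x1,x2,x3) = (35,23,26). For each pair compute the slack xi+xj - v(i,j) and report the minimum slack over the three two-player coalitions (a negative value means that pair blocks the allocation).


Step 1: Slack for coalition (1,2): x1+x2 - v12 = 58 - 17 = 41
Step 2: Slack for coalition (1,3): x1+x3 - v13 = 61 - 11 = 50
Step 3: Slack for coalition (2,3): x2+x3 - v23 = 49 - 39 = 10
Step 4: Minimum slack = min(41, 50, 10) = 10, attained by (2,3); no pair can gain by deviating, so the allocation is in the core

10


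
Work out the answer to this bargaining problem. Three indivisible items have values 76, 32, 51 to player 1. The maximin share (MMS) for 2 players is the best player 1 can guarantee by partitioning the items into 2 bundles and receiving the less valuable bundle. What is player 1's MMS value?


Step 1: Item values = 76, 32, 51
Step 2: Enumerate all 2-bundle partitions and take the smaller bundle:
  Partition 1: {76} vs {32,51} -> bundles 76, 83; min = 76
  Partition 2: {32} vs {76,51} -> bundles 32, 127; min = 32
  Partition 3: {51} vs {76,32} -> bundles 51, 108; min = 51
Step 3: MMS = max(76, 32, 51) = 76

76


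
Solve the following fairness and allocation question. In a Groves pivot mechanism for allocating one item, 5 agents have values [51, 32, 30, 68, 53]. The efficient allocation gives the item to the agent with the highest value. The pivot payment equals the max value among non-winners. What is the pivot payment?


Step 1: The efficient winner is agent 3 with value 68
Step 2: Other agents' values: [51, 32, 30, 53]
Step 3: Pivot payment = max(others) = 53
Step 4: The winner pays 53

53


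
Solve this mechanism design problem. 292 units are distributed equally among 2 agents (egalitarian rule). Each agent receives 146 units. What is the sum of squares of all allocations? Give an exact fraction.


Step 1: Each agent's share = 292/2 = 146
Step 2: Square of each share = (146)^2 = 21316
Step 3: Sum of squares = 2 * 21316 = 42632

42632


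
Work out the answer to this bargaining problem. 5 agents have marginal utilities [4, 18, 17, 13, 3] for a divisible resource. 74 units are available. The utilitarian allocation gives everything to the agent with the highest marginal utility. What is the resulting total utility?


Step 1: The marginal utilities are [4, 18, 17, 13, 3]
Step 2: The highest marginal utility is 18
Step 3: All 74 units go to that agent
Step 4: Total utility = 18 * 74 = 1332

1332


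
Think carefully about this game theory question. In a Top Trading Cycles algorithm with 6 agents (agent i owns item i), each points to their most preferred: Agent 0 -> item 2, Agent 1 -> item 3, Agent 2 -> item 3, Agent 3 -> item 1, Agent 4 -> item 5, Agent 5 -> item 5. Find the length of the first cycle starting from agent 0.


Step 1: Trace the pointer graph from agent 0: 0 -> 2 -> 3 -> 1 -> 3
Step 2: A cycle is detected when we revisit agent 3
Step 3: The cycle is: 3 -> 1 -> 3
Step 4: Cycle length = 2

2


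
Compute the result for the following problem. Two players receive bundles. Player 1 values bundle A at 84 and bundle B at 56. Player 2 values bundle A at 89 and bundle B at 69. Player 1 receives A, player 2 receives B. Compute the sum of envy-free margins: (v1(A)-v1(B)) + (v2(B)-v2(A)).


Step 1: Player 1's margin = v1(A) - v1(B) = 84 - 56 = 28
Step 2: Player 2's margin = v2(B) - v2(A) = 69 - 89 = -20
Step 3: Total margin = 28 + -20 = 8

8


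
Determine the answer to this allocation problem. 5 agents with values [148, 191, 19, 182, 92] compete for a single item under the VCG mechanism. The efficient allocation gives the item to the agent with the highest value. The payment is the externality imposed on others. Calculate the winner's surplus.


Step 1: The winner is the agent with the highest value: agent 1 with value 191
Step 2: Values of other agents: [148, 19, 182, 92]
Step 3: VCG payment = max of others' values = 182
Step 4: Surplus = 191 - 182 = 9

9


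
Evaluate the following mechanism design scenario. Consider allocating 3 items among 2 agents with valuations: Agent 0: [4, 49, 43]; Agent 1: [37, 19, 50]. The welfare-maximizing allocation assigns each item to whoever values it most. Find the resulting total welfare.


Step 1: For each item, find the maximum value among all agents.
Step 2: Item 0 -> Agent 1 (value 37)
Step 3: Item 1 -> Agent 0 (value 49)
Step 4: Item 2 -> Agent 1 (value 50)
Step 5: Total welfare = 37 + 49 + 50 = 136

136


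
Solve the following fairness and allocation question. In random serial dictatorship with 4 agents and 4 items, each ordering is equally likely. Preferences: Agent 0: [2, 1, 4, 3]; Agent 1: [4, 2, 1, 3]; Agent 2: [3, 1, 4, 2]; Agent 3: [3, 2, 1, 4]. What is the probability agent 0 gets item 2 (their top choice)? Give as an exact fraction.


Step 1: Agent 0 wants item 2
Step 2: There are 24 possible orderings of agents
Step 3: In 20 orderings, agent 0 gets item 2
Step 4: Probability = 20/24 = 5/6

5/6


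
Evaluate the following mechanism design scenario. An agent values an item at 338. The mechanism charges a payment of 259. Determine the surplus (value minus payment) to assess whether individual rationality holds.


Step 1: Surplus = value - payment = 338 - 259 = 79
Step 2: IR is satisfied (surplus >= 0)

79


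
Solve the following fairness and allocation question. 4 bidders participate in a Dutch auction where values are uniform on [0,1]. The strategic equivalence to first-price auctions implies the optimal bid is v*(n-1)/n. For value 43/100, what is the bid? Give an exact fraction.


Step 1: Dutch auctions are strategically equivalent to first-price auctions
Step 2: The equilibrium bid is b(v) = v*(n-1)/n
Step 3: b = 43/100 * 3/4
Step 4: b = 129/400

129/400


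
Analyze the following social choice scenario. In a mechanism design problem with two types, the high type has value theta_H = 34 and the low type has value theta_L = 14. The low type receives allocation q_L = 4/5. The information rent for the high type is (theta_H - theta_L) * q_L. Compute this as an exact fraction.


Step 1: theta_H - theta_L = 34 - 14 = 20
Step 2: Information rent = (theta_H - theta_L) * q_L
Step 3: = 20 * 4/5
Step 4: = 16

16


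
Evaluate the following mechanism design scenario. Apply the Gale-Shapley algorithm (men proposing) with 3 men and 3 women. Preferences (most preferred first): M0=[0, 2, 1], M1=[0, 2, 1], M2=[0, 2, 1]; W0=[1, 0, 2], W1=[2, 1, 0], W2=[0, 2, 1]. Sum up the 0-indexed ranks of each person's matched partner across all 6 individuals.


Step 1: Run Gale-Shapley (men propose, women hold best offer):
  M0 proposes to W0; she accepts
  M1 proposes to W0; she switches from M0
  M2 proposes to W0; rejected
  M2 proposes to W2; she accepts
  M0 proposes to W2; she switches from M2
  M2 proposes to W1; she accepts
Step 2: Final matching: W0-M1, W1-M2, W2-M0
Step 3: 0-indexed ranks (man's rank of his match, then woman's): 0 + 0 + 2 + 0 + 1 + 0
Step 4: Total rank sum = 3

3


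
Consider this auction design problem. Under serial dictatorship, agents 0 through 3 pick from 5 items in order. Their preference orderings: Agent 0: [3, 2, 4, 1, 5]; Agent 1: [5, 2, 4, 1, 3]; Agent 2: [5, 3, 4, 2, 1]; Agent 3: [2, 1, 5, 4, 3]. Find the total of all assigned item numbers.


Step 1: Agent 0 picks item 3
Step 2: Agent 1 picks item 5
Step 3: Agent 2 picks item 4
Step 4: Agent 3 picks item 2
Step 5: Sum = 3 + 5 + 4 + 2 = 14

14


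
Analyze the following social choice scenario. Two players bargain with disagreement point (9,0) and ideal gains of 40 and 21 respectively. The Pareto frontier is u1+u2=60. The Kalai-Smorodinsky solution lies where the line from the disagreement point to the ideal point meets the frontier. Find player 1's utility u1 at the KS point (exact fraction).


Step 1: At the KS point, (u1-d1)/r1 = (u2-d2)/r2 = t and u1+u2 = 60
Step 2: u1 = d1 + r1*t and u2 = d2 + r2*t, so (d1 + r1*t) + (d2 + r2*t) = 60
Step 3: t = (60 - 9 - 0)/(40 + 21) = 51/61
Step 4: u1 = d1 + r1*t = 9 + 40 * 51/61 = 2589/61
Step 5: (Check: u2 = d2 + r2*t = 1071/61; u1+u2 = 2589/61 + 1071/61 = 60, on the frontier.)

2589/61


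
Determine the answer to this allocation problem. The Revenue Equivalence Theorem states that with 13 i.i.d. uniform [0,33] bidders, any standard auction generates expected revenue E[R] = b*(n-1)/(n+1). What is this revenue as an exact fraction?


Step 1: By Revenue Equivalence, expected revenue = b*(n-1)/(n+1)
Step 2: Substituting n = 13, b = 33
Step 3: Revenue = 33*(13-1)/(13+1) = 33*12/14
Step 4: Revenue = 396/14 = 198/7

198/7


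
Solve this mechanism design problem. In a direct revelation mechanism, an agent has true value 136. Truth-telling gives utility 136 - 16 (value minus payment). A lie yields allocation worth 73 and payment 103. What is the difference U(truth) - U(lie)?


Step 1: U(truth) = value - payment = 136 - 16 = 120
Step 2: U(lie) = allocation - payment = 73 - 103 = -30
Step 3: IC gap = 120 - (-30) = 150

150


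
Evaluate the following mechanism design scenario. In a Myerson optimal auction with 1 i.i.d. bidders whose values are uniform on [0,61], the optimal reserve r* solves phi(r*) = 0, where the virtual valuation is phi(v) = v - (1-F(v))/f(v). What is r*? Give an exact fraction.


Step 1: For U[0,61], F(v) = v/61 and f(v) = 1/61
Step 2: phi(v) = v - (1 - v/61)/(1/61) = v - (61 - v) = 2v - 61
Step 3: Set phi(r*) = 0: 2r* - 61 = 0
Step 4: r* = 61/2 (the number of bidders n = 1 does not enter)

61/2


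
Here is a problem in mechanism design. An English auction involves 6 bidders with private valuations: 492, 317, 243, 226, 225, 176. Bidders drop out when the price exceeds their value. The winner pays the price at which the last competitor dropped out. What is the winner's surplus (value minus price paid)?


Step 1: Identify the highest value: 492
Step 2: Identify the second-highest value: 317
Step 3: The final price = second-highest value = 317
Step 4: Surplus = 492 - 317 = 175

175


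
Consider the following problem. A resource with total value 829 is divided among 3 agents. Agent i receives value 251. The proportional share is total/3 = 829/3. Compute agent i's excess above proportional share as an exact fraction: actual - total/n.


Step 1: Proportional share = 829/3
Step 2: Agent's actual allocation = 251
Step 3: Excess = 251 - 829/3 = -76/3

-76/3


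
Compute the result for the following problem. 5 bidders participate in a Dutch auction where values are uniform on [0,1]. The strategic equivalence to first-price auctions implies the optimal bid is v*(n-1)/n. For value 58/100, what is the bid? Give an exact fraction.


Step 1: Dutch auctions are strategically equivalent to first-price auctions
Step 2: The equilibrium bid is b(v) = v*(n-1)/n
Step 3: b = 29/50 * 4/5
Step 4: b = 58/125

58/125


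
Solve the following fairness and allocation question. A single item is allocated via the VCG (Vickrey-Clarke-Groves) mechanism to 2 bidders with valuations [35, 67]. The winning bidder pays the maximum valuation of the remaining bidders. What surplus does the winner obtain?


Step 1: The winner is the agent with the highest value: agent 1 with value 67
Step 2: Values of other agents: [35]
Step 3: VCG payment = max of others' values = 35
Step 4: Surplus = 67 - 35 = 32

32


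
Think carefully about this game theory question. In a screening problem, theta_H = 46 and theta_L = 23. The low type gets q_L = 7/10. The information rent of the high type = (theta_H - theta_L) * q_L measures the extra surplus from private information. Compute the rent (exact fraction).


Step 1: theta_H - theta_L = 46 - 23 = 23
Step 2: Information rent = (theta_H - theta_L) * q_L
Step 3: = 23 * 7/10
Step 4: = 161/10

161/10


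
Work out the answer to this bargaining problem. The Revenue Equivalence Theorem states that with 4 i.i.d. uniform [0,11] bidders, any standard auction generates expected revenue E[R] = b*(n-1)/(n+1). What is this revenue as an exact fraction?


Step 1: By Revenue Equivalence, expected revenue = b*(n-1)/(n+1)
Step 2: Substituting n = 4, b = 11
Step 3: Revenue = 11*(4-1)/(4+1) = 11*3/5
Step 4: Revenue = 33/5

33/5


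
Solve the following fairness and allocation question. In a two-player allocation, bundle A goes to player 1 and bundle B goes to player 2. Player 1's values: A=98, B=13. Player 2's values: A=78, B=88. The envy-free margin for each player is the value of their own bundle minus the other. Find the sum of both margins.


Step 1: Player 1's margin = v1(A) - v1(B) = 98 - 13 = 85
Step 2: Player 2's margin = v2(B) - v2(A) = 88 - 78 = 10
Step 3: Total margin = 85 + 10 = 95

95


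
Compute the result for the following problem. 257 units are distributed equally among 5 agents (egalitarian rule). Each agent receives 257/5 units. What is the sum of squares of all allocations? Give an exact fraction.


Step 1: Each agent's share = 257/5
Step 2: Square of each share = (257/5)^2 = 66049/25
Step 3: Sum of squares = 5 * 66049/25 = 66049/5

66049/5


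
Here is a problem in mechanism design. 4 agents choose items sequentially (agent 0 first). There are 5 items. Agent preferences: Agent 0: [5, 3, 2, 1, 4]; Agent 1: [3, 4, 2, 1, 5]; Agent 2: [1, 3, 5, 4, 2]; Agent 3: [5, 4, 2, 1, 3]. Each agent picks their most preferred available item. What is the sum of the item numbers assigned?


Step 1: Agent 0 picks item 5
Step 2: Agent 1 picks item 3
Step 3: Agent 2 picks item 1
Step 4: Agent 3 picks item 4
Step 5: Sum = 5 + 3 + 1 + 4 = 13

13


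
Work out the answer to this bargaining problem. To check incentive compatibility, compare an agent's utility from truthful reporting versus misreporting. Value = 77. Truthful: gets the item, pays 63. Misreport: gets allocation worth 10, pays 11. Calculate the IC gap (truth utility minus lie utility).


Step 1: U(truth) = value - payment = 77 - 63 = 14
Step 2: U(lie) = allocation - payment = 10 - 11 = -1
Step 3: IC gap = 14 - (-1) = 15

15


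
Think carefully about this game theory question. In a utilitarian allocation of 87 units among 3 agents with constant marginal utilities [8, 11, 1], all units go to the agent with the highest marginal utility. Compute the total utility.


Step 1: The marginal utilities are [8, 11, 1]
Step 2: The highest marginal utility is 11
Step 3: All 87 units go to that agent
Step 4: Total utility = 11 * 87 = 957

957


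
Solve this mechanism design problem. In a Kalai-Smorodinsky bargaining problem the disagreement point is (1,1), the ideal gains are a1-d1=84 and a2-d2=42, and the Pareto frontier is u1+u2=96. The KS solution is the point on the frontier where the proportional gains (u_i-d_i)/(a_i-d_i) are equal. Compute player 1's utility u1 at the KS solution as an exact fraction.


Step 1: At the KS point, (u1-d1)/r1 = (u2-d2)/r2 = t and u1+u2 = 96
Step 2: u1 = d1 + r1*t and u2 = d2 + r2*t, so (d1 + r1*t) + (d2 + r2*t) = 96
Step 3: t = (96 - 1 - 1)/(84 + 42) = 94/126 = 47/63
Step 4: u1 = d1 + r1*t = 1 + 84 * 47/63 = 191/3
Step 5: (Check: u2 = d2 + r2*t = 97/3; u1+u2 = 191/3 + 97/3 = 96, on the frontier.)

191/3


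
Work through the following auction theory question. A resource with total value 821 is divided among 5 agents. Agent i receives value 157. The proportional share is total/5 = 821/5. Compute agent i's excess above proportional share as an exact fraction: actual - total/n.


Step 1: Proportional share = 821/5
Step 2: Agent's actual allocation = 157
Step 3: Excess = 157 - 821/5 = -36/5

-36/5


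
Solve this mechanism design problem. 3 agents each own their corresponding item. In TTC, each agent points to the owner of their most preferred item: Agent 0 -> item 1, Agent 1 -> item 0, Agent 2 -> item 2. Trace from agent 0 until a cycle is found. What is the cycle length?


Step 1: Trace the pointer graph from agent 0: 0 -> 1 -> 0
Step 2: A cycle is detected when we revisit agent 0
Step 3: The cycle is: 0 -> 1 -> 0
Step 4: Cycle length = 2

2


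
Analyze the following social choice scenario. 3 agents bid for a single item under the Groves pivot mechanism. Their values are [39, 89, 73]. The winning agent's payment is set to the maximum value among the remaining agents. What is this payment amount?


Step 1: The efficient winner is agent 1 with value 89
Step 2: Other agents' values: [39, 73]
Step 3: Pivot payment = max(others) = 73
Step 4: The winner pays 73

73


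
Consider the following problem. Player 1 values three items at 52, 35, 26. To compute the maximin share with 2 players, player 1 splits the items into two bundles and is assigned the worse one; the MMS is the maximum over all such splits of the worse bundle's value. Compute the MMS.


Step 1: Item values = 52, 35, 26
Step 2: Enumerate all 2-bundle partitions and take the smaller bundle:
  Partition 1: {52} vs {35,26} -> bundles 52, 61; min = 52
  Partition 2: {35} vs {52,26} -> bundles 35, 78; min = 35
  Partition 3: {26} vs {52,35} -> bundles 26, 87; min = 26
Step 3: MMS = max(52, 35, 26) = 52

52


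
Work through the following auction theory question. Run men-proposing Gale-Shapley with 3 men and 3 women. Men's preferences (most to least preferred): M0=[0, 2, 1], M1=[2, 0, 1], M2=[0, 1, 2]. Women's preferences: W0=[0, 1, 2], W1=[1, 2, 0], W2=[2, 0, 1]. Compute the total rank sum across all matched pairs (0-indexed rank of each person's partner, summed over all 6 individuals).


Step 1: Run Gale-Shapley (men propose, women hold best offer):
  M0 proposes to W0; she accepts
  M1 proposes to W2; she accepts
  M2 proposes to W0; rejected
  M2 proposes to W1; she accepts
Step 2: Final matching: W0-M0, W1-M2, W2-M1
Step 3: 0-indexed ranks (man's rank of his match, then woman's): 0 + 0 + 1 + 1 + 0 + 2
Step 4: Total rank sum = 4

4


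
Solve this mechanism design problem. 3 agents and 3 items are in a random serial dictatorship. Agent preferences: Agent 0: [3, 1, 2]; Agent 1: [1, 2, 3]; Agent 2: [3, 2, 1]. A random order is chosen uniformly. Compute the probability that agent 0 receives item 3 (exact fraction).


Step 1: Agent 0 wants item 3
Step 2: There are 6 possible orderings of agents
Step 3: In 3 orderings, agent 0 gets item 3
Step 4: Probability = 3/6 = 1/2

1/2


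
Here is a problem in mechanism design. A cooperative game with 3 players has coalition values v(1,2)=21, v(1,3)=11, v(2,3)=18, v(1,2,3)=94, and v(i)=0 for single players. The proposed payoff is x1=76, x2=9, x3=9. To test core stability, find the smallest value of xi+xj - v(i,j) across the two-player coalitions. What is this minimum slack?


Step 1: Slack for coalition (1,2): x1+x2 - v12 = 85 - 21 = 64
Step 2: Slack for coalition (1,3): x1+x3 - v13 = 85 - 11 = 74
Step 3: Slack for coalition (2,3): x2+x3 - v23 = 18 - 18 = 0
Step 4: Minimum slack = min(64, 74, 0) = 0, attained by (2,3); no pair can gain by deviating, so the allocation is in the core

0


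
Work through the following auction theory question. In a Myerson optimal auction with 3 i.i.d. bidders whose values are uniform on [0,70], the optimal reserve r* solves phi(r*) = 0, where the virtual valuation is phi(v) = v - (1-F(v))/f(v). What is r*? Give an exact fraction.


Step 1: For U[0,70], F(v) = v/70 and f(v) = 1/70
Step 2: phi(v) = v - (1 - v/70)/(1/70) = v - (70 - v) = 2v - 70
Step 3: Set phi(r*) = 0: 2r* - 70 = 0
Step 4: r* = 70/2 = 35 (the number of bidders n = 3 does not enter)

35


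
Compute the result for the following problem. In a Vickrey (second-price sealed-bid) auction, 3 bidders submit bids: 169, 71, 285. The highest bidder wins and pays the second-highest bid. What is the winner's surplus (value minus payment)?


Step 1: Sort bids in descending order: 285, 169, 71
Step 2: The winning bid is the highest: 285
Step 3: The payment equals the second-highest bid: 169
Step 4: Surplus = winner's bid - payment = 285 - 169 = 116

116


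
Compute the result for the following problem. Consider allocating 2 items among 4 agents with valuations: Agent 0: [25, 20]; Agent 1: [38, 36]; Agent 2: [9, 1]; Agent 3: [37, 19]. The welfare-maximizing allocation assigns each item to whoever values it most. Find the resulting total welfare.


Step 1: For each item, find the maximum value among all agents.
Step 2: Item 0 -> Agent 1 (value 38)
Step 3: Item 1 -> Agent 1 (value 36)
Step 4: Total welfare = 38 + 36 = 74

74


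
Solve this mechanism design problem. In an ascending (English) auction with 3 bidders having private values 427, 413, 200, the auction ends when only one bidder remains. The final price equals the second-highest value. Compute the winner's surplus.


Step 1: Identify the highest value: 427
Step 2: Identify the second-highest value: 413
Step 3: The final price = second-highest value = 413
Step 4: Surplus = 427 - 413 = 14

14


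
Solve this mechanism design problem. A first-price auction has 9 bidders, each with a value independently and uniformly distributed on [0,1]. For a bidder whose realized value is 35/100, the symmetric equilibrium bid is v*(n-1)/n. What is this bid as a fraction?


Step 1: The symmetric BNE bidding function is b(v) = v * (n-1) / n
Step 2: Substitute v = 7/20 and n = 9
Step 3: b = 7/20 * 8/9
Step 4: b = 14/45

14/45


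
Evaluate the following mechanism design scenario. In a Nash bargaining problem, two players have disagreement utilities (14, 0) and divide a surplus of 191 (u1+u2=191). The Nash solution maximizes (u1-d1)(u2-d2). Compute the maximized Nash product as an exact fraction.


Step 1: The Nash solution splits surplus symmetrically above the disagreement point
Step 2: u1 = (total + d1 - d2)/2 = (191 + 14 - 0)/2 = 205/2
Step 3: u2 = (total - d1 + d2)/2 = (191 - 14 + 0)/2 = 177/2
Step 4: Nash product = (205/2 - 14) * (177/2 - 0)
Step 5: = 177/2 * 177/2 = 31329/4

31329/4


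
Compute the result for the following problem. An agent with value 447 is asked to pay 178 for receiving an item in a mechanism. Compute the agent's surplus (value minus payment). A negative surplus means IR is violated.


Step 1: Surplus = value - payment = 447 - 178 = 269
Step 2: IR is satisfied (surplus >= 0)

269


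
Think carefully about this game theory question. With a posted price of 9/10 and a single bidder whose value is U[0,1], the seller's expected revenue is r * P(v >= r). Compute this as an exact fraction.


Step 1: Posted price r = 9/10, value support [0,1]
Step 2: P(v >= r) = (1 - 9/10)/1 = 1/10
Step 3: Expected revenue = r * P(v >= r) = 9/10 * 1/10
Step 4: Revenue = 9/100

9/100


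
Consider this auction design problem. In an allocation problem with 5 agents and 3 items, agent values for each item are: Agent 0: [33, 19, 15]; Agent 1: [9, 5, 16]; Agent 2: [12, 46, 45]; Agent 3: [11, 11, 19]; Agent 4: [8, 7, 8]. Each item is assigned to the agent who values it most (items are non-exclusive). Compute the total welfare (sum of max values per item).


Step 1: For each item, find the maximum value among all agents.
Step 2: Item 0 -> Agent 0 (value 33)
Step 3: Item 1 -> Agent 2 (value 46)
Step 4: Item 2 -> Agent 2 (value 45)
Step 5: Total welfare = 33 + 46 + 45 = 124

124


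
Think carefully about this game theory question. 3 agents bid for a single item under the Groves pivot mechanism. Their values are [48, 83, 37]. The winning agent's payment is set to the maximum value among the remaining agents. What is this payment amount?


Step 1: The efficient winner is agent 1 with value 83
Step 2: Other agents' values: [48, 37]
Step 3: Pivot payment = max(others) = 48
Step 4: The winner pays 48

48


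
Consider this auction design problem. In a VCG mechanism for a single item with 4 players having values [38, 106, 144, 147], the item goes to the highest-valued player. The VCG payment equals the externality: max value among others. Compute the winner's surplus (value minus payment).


Step 1: The winner is the agent with the highest value: agent 3 with value 147
Step 2: Values of other agents: [38, 106, 144]
Step 3: VCG payment = max of others' values = 144
Step 4: Surplus = 147 - 144 = 3

3


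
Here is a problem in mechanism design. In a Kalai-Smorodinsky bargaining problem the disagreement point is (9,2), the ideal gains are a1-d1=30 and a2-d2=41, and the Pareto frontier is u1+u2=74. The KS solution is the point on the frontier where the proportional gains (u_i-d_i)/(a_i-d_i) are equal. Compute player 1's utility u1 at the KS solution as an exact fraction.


Step 1: At the KS point, (u1-d1)/r1 = (u2-d2)/r2 = t and u1+u2 = 74
Step 2: u1 = d1 + r1*t and u2 = d2 + r2*t, so (d1 + r1*t) + (d2 + r2*t) = 74
Step 3: t = (74 - 9 - 2)/(30 + 41) = 63/71
Step 4: u1 = d1 + r1*t = 9 + 30 * 63/71 = 2529/71
Step 5: (Check: u2 = d2 + r2*t = 2725/71; u1+u2 = 2529/71 + 2725/71 = 74, on the frontier.)

2529/71


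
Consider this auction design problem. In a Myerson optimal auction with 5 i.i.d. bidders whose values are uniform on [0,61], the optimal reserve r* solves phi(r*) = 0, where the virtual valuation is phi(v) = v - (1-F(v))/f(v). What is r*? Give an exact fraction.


Step 1: For U[0,61], F(v) = v/61 and f(v) = 1/61
Step 2: phi(v) = v - (1 - v/61)/(1/61) = v - (61 - v) = 2v - 61
Step 3: Set phi(r*) = 0: 2r* - 61 = 0
Step 4: r* = 61/2 (the number of bidders n = 5 does not enter)

61/2
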